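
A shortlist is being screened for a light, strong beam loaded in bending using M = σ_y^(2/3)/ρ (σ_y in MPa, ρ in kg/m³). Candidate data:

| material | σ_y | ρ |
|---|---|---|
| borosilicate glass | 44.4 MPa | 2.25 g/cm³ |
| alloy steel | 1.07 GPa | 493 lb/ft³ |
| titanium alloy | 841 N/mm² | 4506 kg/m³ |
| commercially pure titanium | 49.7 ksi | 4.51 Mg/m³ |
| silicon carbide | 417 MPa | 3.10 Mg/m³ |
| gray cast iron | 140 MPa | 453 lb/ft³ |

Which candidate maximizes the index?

Convert each candidate to consistent units, then evaluate M:
  borosilicate glass: σ_y = 44.40 MPa, ρ = 2250 kg/m³
  alloy steel: σ_y = 1070 MPa, ρ = 7897 kg/m³
  titanium alloy: σ_y = 841.0 MPa, ρ = 4506 kg/m³
  commercially pure titanium: σ_y = 342.7 MPa, ρ = 4510 kg/m³
  silicon carbide: σ_y = 417.0 MPa, ρ = 3100 kg/m³
  gray cast iron: σ_y = 140.0 MPa, ρ = 7256 kg/m³
  titanium alloy: M = 19.8×10⁻³
  silicon carbide: M = 18.0×10⁻³
  alloy steel: M = 13.2×10⁻³
  commercially pure titanium: M = 10.9×10⁻³
  borosilicate glass: M = 5.57×10⁻³
  gray cast iron: M = 3.72×10⁻³
Highest index: titanium alloy.

titanium alloy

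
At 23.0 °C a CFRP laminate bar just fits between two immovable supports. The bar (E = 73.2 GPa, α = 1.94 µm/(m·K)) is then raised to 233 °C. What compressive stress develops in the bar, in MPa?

ΔT = 210.0 K. Constrained thermal stress σ = E·α·ΔT = 73.20×10³ MPa × 1.94×10⁻⁶ × 210.0 = 29.8 MPa (compressive).

29.8 MPa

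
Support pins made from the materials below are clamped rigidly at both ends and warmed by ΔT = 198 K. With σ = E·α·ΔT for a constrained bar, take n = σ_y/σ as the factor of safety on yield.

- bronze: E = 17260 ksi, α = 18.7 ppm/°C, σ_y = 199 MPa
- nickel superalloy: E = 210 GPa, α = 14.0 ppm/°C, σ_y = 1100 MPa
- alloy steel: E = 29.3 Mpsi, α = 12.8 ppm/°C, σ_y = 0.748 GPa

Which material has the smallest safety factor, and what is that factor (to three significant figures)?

Per material, after unit conversion:
  bronze: E = 119.0, α = 18.7, σ_y = 199.0 → σ = 441 MPa, n = 0.452
  nickel superalloy: E = 210.0, α = 14.0, σ_y = 1100 → σ = 582 MPa, n = 1.89
  alloy steel: E = 202.0, α = 12.8, σ_y = 748.0 → σ = 512 MPa, n = 1.46
Smallest n: bronze with n = 0.452.

bronze, n = 0.452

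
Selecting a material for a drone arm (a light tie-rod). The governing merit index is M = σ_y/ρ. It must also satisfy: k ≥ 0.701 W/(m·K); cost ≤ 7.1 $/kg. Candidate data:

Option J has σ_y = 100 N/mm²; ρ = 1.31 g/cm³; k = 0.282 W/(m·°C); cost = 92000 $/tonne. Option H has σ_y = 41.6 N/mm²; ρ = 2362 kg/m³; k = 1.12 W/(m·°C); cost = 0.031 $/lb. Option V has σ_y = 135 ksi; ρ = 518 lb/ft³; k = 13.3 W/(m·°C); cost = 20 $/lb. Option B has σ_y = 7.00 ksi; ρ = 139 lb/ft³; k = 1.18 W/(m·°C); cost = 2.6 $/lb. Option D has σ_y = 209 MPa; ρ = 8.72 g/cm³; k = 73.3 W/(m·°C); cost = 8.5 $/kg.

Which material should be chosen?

Screen on constraints: k ≥ 0.701 W/(m·K); cost ≤ 7.1 $/kg. Survivors: option H, option B.
Normalizing units and computing the index:
  option H: σ_y = 41.60 MPa, ρ = 2362 kg/m³
  option B: σ_y = 48.26 MPa, ρ = 2227 kg/m³
  option B: M = 21.7 kN·m/kg
  option H: M = 17.6 kN·m/kg
Option B has the largest M.

option B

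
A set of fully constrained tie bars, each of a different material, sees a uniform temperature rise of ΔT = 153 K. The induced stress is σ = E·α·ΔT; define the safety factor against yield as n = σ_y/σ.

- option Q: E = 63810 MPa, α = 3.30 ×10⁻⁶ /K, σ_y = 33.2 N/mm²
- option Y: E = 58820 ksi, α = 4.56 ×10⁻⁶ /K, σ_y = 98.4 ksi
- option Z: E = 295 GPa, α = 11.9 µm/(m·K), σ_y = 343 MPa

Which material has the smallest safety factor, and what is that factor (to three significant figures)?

With everything in SI (GPa, ×10⁻⁶/K, MPa):
  option Q: E = 63.81, α = 3.30, σ_y = 33.20 → σ = 32.2 MPa, n = 1.03
  option Y: E = 405.5, α = 4.56, σ_y = 678.4 → σ = 283 MPa, n = 2.40
  option Z: E = 295.0, α = 11.9, σ_y = 343.0 → σ = 537 MPa, n = 0.639
Option Z has the lowest safety factor, n = 0.639.

option Z, n = 0.639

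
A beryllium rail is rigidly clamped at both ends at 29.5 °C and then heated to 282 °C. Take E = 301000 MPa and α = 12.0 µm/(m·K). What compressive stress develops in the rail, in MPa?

E = 301000 MPa = 301.0 GPa.
ΔT = 252.5 K. Constrained thermal stress σ = E·α·ΔT = 301.0×10³ MPa × 12.0×10⁻⁶ × 252.5 = 912 MPa (compressive).

912 MPa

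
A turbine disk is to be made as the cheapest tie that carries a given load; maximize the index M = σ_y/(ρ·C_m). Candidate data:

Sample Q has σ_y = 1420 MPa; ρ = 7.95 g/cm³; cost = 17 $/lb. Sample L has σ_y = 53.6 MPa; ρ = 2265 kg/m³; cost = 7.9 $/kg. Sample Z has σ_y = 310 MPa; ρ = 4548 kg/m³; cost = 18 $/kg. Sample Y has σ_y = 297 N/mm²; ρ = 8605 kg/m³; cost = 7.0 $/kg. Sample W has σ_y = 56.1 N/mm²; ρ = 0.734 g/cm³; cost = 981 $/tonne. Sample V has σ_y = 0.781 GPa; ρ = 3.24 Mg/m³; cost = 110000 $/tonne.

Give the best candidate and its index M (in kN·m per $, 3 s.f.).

sample W, M = 77.9 kN·m per $

In SI units:
  sample Q: σ_y = 1420 MPa, ρ = 7950 kg/m³, cost = 37.48 $/kg
  sample L: σ_y = 53.60 MPa, ρ = 2265 kg/m³, cost = 7.900 $/kg
  sample Z: σ_y = 310.0 MPa, ρ = 4548 kg/m³, cost = 18.00 $/kg
  sample Y: σ_y = 297.0 MPa, ρ = 8605 kg/m³, cost = 7.000 $/kg
  sample W: σ_y = 56.10 MPa, ρ = 734.0 kg/m³, cost = 0.9810 $/kg
  sample V: σ_y = 781.0 MPa, ρ = 3240 kg/m³, cost = 110.0 $/kg
  sample W: M = 77.9 kN·m per $
  sample Y: M = 4.93 kN·m per $
  sample Q: M = 4.77 kN·m per $
  sample Z: M = 3.79 kN·m per $
  sample L: M = 3.00 kN·m per $
  sample V: M = 2.19 kN·m per $
Sample W has the largest M.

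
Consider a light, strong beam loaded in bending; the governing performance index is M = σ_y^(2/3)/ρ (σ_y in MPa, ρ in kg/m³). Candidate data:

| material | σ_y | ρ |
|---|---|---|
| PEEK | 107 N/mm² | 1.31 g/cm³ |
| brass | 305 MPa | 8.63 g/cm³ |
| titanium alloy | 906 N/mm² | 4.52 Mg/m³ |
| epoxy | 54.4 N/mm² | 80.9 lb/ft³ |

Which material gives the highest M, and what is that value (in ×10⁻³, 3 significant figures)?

titanium alloy, M = 20.7×10⁻³

Normalizing units and computing the index:
  PEEK: σ_y = 107.0 MPa, ρ = 1310 kg/m³
  brass: σ_y = 305.0 MPa, ρ = 8630 kg/m³
  titanium alloy: σ_y = 906.0 MPa, ρ = 4520 kg/m³
  epoxy: σ_y = 54.40 MPa, ρ = 1296 kg/m³
  titanium alloy: M = 20.7×10⁻³
  PEEK: M = 17.2×10⁻³
  epoxy: M = 11.1×10⁻³
  brass: M = 5.25×10⁻³
The maximum is for titanium alloy.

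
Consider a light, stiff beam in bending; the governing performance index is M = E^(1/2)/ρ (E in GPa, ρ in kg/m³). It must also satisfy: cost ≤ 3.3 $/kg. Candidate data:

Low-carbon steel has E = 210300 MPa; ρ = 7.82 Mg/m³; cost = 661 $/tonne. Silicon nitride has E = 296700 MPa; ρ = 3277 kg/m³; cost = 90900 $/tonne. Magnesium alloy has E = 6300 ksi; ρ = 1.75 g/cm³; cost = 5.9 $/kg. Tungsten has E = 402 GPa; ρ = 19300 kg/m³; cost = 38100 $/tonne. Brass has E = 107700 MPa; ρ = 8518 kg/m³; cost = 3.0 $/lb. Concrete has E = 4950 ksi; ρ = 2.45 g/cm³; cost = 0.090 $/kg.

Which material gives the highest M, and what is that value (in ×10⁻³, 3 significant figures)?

concrete, M = 2.38×10⁻³

Screen on constraints: cost ≤ 3.3 $/kg. Survivors: low-carbon steel, concrete.
Putting every candidate on a common basis:
  low-carbon steel: E = 210.3 GPa, ρ = 7820 kg/m³
  concrete: E = 34.13 GPa, ρ = 2450 kg/m³
  concrete: M = 2.38×10⁻³
  low-carbon steel: M = 1.85×10⁻³
Concrete ranks first.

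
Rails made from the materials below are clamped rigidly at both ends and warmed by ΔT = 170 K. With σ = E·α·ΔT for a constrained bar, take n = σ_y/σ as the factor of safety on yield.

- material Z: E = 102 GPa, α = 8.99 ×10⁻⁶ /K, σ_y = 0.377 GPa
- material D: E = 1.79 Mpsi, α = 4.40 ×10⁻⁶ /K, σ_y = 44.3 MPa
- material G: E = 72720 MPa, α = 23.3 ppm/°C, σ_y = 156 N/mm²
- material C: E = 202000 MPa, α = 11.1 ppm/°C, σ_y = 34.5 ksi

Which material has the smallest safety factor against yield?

material G

In consistent units (E in GPa, α in ×10⁻⁶/K, σ_y in MPa):
  material Z: E = 102.0, α = 8.99, σ_y = 377.0 → σ = 156 MPa, n = 2.42
  material D: E = 12.34, α = 4.40, σ_y = 44.30 → σ = 9.23 MPa, n = 4.80
  material G: E = 72.72, α = 23.3, σ_y = 156.0 → σ = 288 MPa, n = 0.542
  material C: E = 202.0, α = 11.1, σ_y = 237.9 → σ = 381 MPa, n = 0.624
The minimum is material G at n = 0.542.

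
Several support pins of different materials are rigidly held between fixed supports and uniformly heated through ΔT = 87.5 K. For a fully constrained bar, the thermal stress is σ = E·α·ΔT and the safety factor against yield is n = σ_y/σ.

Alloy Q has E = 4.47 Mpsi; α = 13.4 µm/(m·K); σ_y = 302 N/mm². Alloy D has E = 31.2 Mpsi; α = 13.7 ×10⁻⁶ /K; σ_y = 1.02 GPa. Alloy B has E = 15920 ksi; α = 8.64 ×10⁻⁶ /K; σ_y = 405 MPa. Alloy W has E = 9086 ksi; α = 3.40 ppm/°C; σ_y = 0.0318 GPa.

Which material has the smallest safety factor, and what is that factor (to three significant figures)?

Converting E to GPa, α to ×10⁻⁶/K, σ_y to MPa, then σ and n for each:
  alloy Q: E = 30.82, α = 13.4, σ_y = 302.0 → σ = 36.1 MPa, n = 8.36
  alloy D: E = 215.1, α = 13.7, σ_y = 1020 → σ = 258 MPa, n = 3.96
  alloy B: E = 109.8, α = 8.64, σ_y = 405.0 → σ = 83.0 MPa, n = 4.88
  alloy W: E = 62.65, α = 3.40, σ_y = 31.80 → σ = 18.6 MPa, n = 1.71
Alloy W has the lowest safety factor, n = 1.71.

alloy W, n = 1.71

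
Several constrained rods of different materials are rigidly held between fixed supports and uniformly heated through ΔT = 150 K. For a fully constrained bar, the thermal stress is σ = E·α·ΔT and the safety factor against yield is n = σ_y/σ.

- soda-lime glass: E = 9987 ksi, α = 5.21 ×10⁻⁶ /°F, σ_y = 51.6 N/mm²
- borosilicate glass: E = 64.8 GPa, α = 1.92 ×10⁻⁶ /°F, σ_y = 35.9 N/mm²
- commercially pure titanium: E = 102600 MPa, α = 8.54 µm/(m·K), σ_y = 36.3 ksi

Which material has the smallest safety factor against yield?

soda-lime glass

Converting E to GPa, α to ×10⁻⁶/K, σ_y to MPa, then σ and n for each:
  soda-lime glass: E = 68.86, α = 9.38, σ_y = 51.60 → σ = 96.9 MPa, n = 0.533
  borosilicate glass: E = 64.80, α = 3.46, σ_y = 35.90 → σ = 33.6 MPa, n = 1.07
  commercially pure titanium: E = 102.6, α = 8.54, σ_y = 250.3 → σ = 131 MPa, n = 1.90
Smallest n: soda-lime glass with n = 0.533.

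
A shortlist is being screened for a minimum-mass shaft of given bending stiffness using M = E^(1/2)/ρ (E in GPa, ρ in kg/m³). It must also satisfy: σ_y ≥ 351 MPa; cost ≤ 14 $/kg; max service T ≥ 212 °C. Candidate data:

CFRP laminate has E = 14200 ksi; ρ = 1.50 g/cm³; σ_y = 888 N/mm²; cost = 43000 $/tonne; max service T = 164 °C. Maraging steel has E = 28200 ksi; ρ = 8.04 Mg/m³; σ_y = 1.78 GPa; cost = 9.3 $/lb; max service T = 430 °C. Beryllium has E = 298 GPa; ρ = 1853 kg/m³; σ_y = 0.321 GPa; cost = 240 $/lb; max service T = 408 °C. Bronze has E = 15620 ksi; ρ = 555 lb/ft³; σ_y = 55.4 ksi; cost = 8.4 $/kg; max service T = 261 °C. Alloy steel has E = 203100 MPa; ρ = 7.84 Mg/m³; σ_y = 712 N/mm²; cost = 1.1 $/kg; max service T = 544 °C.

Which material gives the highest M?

Screen on constraints: σ_y ≥ 351 MPa; cost ≤ 14 $/kg; max service T ≥ 212 °C. Survivors: bronze, alloy steel.
In SI units:
  bronze: E = 107.7 GPa, ρ = 8890 kg/m³
  alloy steel: E = 203.1 GPa, ρ = 7840 kg/m³
  alloy steel: M = 1.82×10⁻³
  bronze: M = 1.17×10⁻³
Highest index: alloy steel.

alloy steel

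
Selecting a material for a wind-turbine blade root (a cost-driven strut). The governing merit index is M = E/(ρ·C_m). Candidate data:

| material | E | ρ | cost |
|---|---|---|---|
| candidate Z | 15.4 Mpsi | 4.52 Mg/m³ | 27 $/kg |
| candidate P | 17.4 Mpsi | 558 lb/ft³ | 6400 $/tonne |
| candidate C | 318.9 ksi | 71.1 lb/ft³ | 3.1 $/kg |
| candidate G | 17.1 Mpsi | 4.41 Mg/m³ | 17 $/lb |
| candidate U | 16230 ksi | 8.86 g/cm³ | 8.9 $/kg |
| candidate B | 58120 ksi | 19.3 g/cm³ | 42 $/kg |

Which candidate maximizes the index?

Normalizing units and computing the index:
  candidate Z: E = 106.2 GPa, ρ = 4520 kg/m³, cost = 27.00 $/kg
  candidate P: E = 120.0 GPa, ρ = 8938 kg/m³, cost = 6.400 $/kg
  candidate C: E = 2.199 GPa, ρ = 1139 kg/m³, cost = 3.100 $/kg
  candidate G: E = 117.9 GPa, ρ = 4410 kg/m³, cost = 37.48 $/kg
  candidate U: E = 111.9 GPa, ρ = 8860 kg/m³, cost = 8.900 $/kg
  candidate B: E = 400.7 GPa, ρ = 19300 kg/m³, cost = 42.00 $/kg
  candidate P: M = 2.10 MN·m per $
  candidate U: M = 1.42 MN·m per $
  candidate Z: M = 0.870 MN·m per $
  candidate G: M = 0.713 MN·m per $
  candidate C: M = 0.623 MN·m per $
  candidate B: M = 0.494 MN·m per $
Candidate P has the largest M.

candidate P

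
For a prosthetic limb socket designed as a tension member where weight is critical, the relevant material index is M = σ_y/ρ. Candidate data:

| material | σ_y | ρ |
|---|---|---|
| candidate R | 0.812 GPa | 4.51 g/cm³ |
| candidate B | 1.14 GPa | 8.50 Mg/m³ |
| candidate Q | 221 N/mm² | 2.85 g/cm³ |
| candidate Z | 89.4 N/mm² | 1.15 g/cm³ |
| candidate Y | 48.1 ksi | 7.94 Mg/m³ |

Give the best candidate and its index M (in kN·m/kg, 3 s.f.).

After converting to SI:
  candidate R: σ_y = 812.0 MPa, ρ = 4510 kg/m³
  candidate B: σ_y = 1140 MPa, ρ = 8500 kg/m³
  candidate Q: σ_y = 221.0 MPa, ρ = 2850 kg/m³
  candidate Z: σ_y = 89.40 MPa, ρ = 1150 kg/m³
  candidate Y: σ_y = 331.6 MPa, ρ = 7940 kg/m³
  candidate R: M = 180 kN·m/kg
  candidate B: M = 134 kN·m/kg
  candidate Z: M = 77.7 kN·m/kg
  candidate Q: M = 77.5 kN·m/kg
  candidate Y: M = 41.8 kN·m/kg
Highest index: candidate R.

candidate R, M = 180 kN·m/kg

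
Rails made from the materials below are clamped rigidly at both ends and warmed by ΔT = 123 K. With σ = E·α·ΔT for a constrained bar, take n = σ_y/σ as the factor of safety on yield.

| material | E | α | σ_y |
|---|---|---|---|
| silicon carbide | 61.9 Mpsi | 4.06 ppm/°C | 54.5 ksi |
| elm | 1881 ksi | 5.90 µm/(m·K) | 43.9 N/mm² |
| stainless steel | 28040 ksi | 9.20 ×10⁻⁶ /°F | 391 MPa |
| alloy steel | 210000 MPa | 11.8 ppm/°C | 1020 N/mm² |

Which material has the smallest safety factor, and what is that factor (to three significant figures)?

In consistent units (E in GPa, α in ×10⁻⁶/K, σ_y in MPa):
  silicon carbide: E = 426.8, α = 4.06, σ_y = 375.8 → σ = 213 MPa, n = 1.76
  elm: E = 12.97, α = 5.90, σ_y = 43.90 → σ = 9.41 MPa, n = 4.66
  stainless steel: E = 193.3, α = 16.6, σ_y = 391.0 → σ = 394 MPa, n = 0.993
  alloy steel: E = 210.0, α = 11.8, σ_y = 1020 → σ = 305 MPa, n = 3.35
The minimum is stainless steel at n = 0.993.

stainless steel, n = 0.993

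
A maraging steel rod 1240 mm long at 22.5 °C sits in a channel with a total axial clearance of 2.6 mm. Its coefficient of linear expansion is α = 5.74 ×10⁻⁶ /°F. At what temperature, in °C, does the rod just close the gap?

α = 5.74×10⁻⁶/°F × 9/5 = 10.3×10⁻⁶/K.
α·L₀·ΔT = 2.6 mm ⇒ ΔT = 2.6 / (10.3×10⁻⁶ × 1240.0) = 202.9 K.
T = 22.5 + 202.9 = 225.4 °C.

225 °C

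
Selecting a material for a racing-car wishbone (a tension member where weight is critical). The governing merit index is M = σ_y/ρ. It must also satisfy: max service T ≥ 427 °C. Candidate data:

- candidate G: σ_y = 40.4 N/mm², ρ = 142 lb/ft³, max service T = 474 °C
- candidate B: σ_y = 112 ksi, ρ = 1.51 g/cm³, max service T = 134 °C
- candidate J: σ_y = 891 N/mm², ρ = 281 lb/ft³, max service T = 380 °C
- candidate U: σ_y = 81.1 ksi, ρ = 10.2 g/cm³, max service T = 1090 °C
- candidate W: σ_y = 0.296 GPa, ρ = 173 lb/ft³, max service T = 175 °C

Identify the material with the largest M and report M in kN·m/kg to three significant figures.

Screen on constraints: max service T ≥ 427 °C. Survivors: candidate G, candidate U.
In SI units:
  candidate G: σ_y = 40.40 MPa, ρ = 2275 kg/m³
  candidate U: σ_y = 559.2 MPa, ρ = 10200 kg/m³
  candidate U: M = 54.8 kN·m/kg
  candidate G: M = 17.8 kN·m/kg
The maximum is for candidate U.

candidate U, M = 54.8 kN·m/kg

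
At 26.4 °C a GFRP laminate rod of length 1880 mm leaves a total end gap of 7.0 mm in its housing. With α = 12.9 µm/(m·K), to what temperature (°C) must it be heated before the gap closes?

α·L₀·ΔT = 7.0 mm ⇒ ΔT = 7.0 / (12.9×10⁻⁶ × 1880.0) = 288.6 K.
T = 26.4 + 288.6 = 315.0 °C.

315 °C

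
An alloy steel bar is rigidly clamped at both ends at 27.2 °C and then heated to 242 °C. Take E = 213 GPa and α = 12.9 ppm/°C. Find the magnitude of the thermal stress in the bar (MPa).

ΔT = 214.8 K. Constrained thermal stress σ = E·α·ΔT = 213.0×10³ MPa × 12.9×10⁻⁶ × 214.8 = 590 MPa (compressive).

590 MPa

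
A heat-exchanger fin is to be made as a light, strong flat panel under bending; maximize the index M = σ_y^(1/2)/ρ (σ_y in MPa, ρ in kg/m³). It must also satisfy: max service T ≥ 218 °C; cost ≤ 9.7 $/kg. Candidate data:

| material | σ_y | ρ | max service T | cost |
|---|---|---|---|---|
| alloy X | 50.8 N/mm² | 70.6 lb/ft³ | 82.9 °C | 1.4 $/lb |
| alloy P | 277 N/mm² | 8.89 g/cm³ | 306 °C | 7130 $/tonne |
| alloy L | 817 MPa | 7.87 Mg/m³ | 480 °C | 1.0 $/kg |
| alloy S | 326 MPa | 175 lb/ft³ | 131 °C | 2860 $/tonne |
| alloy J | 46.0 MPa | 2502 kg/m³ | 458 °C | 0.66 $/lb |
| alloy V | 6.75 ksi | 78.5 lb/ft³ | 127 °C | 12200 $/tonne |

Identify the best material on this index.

Screen on constraints: max service T ≥ 218 °C; cost ≤ 9.7 $/kg. Survivors: alloy P, alloy L, alloy J.
After converting to SI:
  alloy P: σ_y = 277.0 MPa, ρ = 8890 kg/m³
  alloy L: σ_y = 817.0 MPa, ρ = 7870 kg/m³
  alloy J: σ_y = 46.00 MPa, ρ = 2502 kg/m³
  alloy L: M = 3.63×10⁻³
  alloy J: M = 2.71×10⁻³
  alloy P: M = 1.87×10⁻³
The maximum is for alloy L.

alloy L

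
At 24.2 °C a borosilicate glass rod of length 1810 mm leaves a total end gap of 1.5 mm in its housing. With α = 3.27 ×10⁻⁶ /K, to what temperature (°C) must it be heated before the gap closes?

278 °C

α·L₀·ΔT = 1.5 mm ⇒ ΔT = 1.5 / (3.27×10⁻⁶ × 1810.0) = 253.4 K.
T = 24.2 + 253.4 = 277.6 °C.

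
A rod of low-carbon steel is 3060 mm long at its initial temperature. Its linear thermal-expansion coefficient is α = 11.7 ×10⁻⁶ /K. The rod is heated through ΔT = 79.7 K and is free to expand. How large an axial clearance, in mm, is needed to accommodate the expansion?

ΔL = α·L₀·ΔT = 11.7×10⁻⁶ × 3060 mm × 79.70 K = 2.85 mm.

2.85 mm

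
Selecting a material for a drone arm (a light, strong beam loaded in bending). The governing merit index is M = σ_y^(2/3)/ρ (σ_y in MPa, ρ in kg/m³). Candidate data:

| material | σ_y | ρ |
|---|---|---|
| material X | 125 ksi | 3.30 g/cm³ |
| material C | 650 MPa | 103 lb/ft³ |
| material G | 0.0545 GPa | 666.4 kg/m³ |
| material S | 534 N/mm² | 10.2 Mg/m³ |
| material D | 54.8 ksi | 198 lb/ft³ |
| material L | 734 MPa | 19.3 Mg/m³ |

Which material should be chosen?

material C

After converting to SI:
  material X: σ_y = 861.8 MPa, ρ = 3300 kg/m³
  material C: σ_y = 650.0 MPa, ρ = 1650 kg/m³
  material G: σ_y = 54.50 MPa, ρ = 666.4 kg/m³
  material S: σ_y = 534.0 MPa, ρ = 10200 kg/m³
  material D: σ_y = 377.8 MPa, ρ = 3172 kg/m³
  material L: σ_y = 734.0 MPa, ρ = 19300 kg/m³
  material C: M = 45.5×10⁻³
  material X: M = 27.4×10⁻³
  material G: M = 21.6×10⁻³
  material D: M = 16.5×10⁻³
  material S: M = 6.45×10⁻³
  material L: M = 4.22×10⁻³
The maximum is for material C.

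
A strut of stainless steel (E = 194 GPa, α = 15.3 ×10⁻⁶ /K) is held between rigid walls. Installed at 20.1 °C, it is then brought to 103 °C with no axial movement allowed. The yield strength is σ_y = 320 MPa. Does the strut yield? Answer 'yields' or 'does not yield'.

does not yield

ΔT = 82.90 K. Constrained thermal stress σ = E·α·ΔT = 194.0×10³ MPa × 15.3×10⁻⁶ × 82.90 = 246 MPa (compressive).
Compare to σ_y = 320 MPa: σ < σ_y, so it does not yield.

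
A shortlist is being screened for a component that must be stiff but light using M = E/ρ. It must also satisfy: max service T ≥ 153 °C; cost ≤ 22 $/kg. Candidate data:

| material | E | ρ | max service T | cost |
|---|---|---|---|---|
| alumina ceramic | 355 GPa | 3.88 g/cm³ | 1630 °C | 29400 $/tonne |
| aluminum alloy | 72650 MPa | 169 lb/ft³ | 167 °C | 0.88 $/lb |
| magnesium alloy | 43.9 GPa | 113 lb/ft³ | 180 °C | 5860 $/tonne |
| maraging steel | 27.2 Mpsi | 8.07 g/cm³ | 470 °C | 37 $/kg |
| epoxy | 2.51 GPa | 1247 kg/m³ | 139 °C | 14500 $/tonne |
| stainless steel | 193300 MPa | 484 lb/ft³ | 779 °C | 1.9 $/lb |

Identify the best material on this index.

aluminum alloy

Screen on constraints: max service T ≥ 153 °C; cost ≤ 22 $/kg. Survivors: aluminum alloy, magnesium alloy, stainless steel.
Putting every candidate on a common basis:
  aluminum alloy: E = 72.65 GPa, ρ = 2707 kg/m³
  magnesium alloy: E = 43.90 GPa, ρ = 1810 kg/m³
  stainless steel: E = 193.3 GPa, ρ = 7753 kg/m³
  aluminum alloy: M = 26.8 MN·m/kg
  stainless steel: M = 24.9 MN·m/kg
  magnesium alloy: M = 24.3 MN·m/kg
Highest index: aluminum alloy.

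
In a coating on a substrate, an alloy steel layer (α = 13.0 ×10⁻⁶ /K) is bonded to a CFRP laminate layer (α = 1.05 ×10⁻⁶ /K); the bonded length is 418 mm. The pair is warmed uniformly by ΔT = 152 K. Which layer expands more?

alloy steel

α(alloy steel) = 13.0×10⁻⁶/K vs α(CFRP laminate) = 1.05×10⁻⁶/K.
Higher α expands more for the same ΔT: alloy steel.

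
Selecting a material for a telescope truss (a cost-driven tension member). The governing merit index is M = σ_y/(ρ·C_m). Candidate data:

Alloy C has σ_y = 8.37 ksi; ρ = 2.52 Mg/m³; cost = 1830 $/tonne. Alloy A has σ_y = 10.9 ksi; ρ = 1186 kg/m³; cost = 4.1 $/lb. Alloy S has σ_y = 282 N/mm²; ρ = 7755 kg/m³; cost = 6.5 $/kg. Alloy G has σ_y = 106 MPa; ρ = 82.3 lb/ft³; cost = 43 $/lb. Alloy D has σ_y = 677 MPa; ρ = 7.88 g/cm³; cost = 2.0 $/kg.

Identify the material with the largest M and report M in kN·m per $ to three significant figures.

In SI units:
  alloy C: σ_y = 57.71 MPa, ρ = 2520 kg/m³, cost = 1.830 $/kg
  alloy A: σ_y = 75.15 MPa, ρ = 1186 kg/m³, cost = 9.039 $/kg
  alloy S: σ_y = 282.0 MPa, ρ = 7755 kg/m³, cost = 6.500 $/kg
  alloy G: σ_y = 106.0 MPa, ρ = 1318 kg/m³, cost = 94.80 $/kg
  alloy D: σ_y = 677.0 MPa, ρ = 7880 kg/m³, cost = 2.000 $/kg
  alloy D: M = 43.0 kN·m per $
  alloy C: M = 12.5 kN·m per $
  alloy A: M = 7.01 kN·m per $
  alloy S: M = 5.59 kN·m per $
  alloy G: M = 0.848 kN·m per $
Alloy D has the largest M.

alloy D, M = 43.0 kN·m per $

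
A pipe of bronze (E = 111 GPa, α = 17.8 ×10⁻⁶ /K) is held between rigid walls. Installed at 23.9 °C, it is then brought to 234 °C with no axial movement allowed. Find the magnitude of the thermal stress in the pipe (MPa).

415 MPa

ΔT = 210.1 K. Constrained thermal stress σ = E·α·ΔT = 111.0×10³ MPa × 17.8×10⁻⁶ × 210.1 = 415 MPa (compressive).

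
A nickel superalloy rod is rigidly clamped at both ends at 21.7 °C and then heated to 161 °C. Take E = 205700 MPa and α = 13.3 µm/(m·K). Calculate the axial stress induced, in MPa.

E = 205700 MPa = 205.7 GPa.
ΔT = 139.3 K. Constrained thermal stress σ = E·α·ΔT = 205.7×10³ MPa × 13.3×10⁻⁶ × 139.3 = 381 MPa (compressive).

381 MPa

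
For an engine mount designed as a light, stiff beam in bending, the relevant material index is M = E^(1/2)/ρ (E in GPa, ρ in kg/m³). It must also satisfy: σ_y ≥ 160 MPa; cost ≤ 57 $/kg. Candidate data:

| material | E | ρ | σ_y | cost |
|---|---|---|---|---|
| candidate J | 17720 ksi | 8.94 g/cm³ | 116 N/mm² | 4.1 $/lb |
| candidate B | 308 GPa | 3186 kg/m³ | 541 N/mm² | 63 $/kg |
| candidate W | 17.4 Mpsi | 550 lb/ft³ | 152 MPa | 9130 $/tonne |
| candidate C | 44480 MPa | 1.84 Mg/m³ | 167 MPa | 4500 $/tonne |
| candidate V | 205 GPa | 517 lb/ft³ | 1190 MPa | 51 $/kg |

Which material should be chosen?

candidate C

Screen on constraints: σ_y ≥ 160 MPa; cost ≤ 57 $/kg. Survivors: candidate C, candidate V.
Putting every candidate on a common basis:
  candidate C: E = 44.48 GPa, ρ = 1840 kg/m³
  candidate V: E = 205.0 GPa, ρ = 8282 kg/m³
  candidate C: M = 3.62×10⁻³
  candidate V: M = 1.73×10⁻³
Candidate C has the largest M.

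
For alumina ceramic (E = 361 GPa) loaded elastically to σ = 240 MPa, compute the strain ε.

6.65×10⁻⁴

ε = σ/E = 240 / 361000 = 6.65×10⁻⁴.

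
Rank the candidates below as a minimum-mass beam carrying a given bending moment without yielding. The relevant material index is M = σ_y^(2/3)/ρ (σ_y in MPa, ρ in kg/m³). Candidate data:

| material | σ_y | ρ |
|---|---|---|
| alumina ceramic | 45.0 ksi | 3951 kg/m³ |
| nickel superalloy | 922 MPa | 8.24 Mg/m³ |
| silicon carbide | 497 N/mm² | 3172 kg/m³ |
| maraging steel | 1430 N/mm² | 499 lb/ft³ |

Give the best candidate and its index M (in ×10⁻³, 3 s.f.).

Convert each candidate to consistent units, then evaluate M:
  alumina ceramic: σ_y = 310.3 MPa, ρ = 3951 kg/m³
  nickel superalloy: σ_y = 922.0 MPa, ρ = 8240 kg/m³
  silicon carbide: σ_y = 497.0 MPa, ρ = 3172 kg/m³
  maraging steel: σ_y = 1430 MPa, ρ = 7993 kg/m³
  silicon carbide: M = 19.8×10⁻³
  maraging steel: M = 15.9×10⁻³
  alumina ceramic: M = 11.6×10⁻³
  nickel superalloy: M = 11.5×10⁻³
Highest index: silicon carbide.

silicon carbide, M = 19.8×10⁻³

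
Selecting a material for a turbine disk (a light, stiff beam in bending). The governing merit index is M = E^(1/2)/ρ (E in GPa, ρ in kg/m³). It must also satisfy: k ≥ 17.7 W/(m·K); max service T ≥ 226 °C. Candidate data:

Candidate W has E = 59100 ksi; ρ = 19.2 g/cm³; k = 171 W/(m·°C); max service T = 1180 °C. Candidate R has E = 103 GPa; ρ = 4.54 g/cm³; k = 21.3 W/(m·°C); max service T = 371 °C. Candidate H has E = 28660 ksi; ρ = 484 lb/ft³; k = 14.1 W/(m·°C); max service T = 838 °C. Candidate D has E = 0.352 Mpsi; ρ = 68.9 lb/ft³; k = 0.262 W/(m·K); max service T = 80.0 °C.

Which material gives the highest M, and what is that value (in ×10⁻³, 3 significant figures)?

Screen on constraints: k ≥ 17.7 W/(m·K); max service T ≥ 226 °C. Survivors: candidate W, candidate R.
Putting every candidate on a common basis:
  candidate W: E = 407.5 GPa, ρ = 19200 kg/m³
  candidate R: E = 103.0 GPa, ρ = 4540 kg/m³
  candidate R: M = 2.24×10⁻³
  candidate W: M = 1.05×10⁻³
Candidate R has the largest M.

candidate R, M = 2.24×10⁻³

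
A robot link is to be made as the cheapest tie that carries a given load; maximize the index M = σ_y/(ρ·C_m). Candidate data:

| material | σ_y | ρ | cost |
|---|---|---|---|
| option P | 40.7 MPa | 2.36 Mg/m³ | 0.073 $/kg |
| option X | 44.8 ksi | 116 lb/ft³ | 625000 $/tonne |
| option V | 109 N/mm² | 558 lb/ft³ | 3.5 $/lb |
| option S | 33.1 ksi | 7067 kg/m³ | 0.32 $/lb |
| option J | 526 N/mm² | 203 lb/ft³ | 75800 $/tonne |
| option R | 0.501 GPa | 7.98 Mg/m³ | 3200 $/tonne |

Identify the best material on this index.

option P

Convert each candidate to consistent units, then evaluate M:
  option P: σ_y = 40.70 MPa, ρ = 2360 kg/m³, cost = 0.07300 $/kg
  option X: σ_y = 308.9 MPa, ρ = 1858 kg/m³, cost = 625.0 $/kg
  option V: σ_y = 109.0 MPa, ρ = 8938 kg/m³, cost = 7.716 $/kg
  option S: σ_y = 228.2 MPa, ρ = 7067 kg/m³, cost = 0.7055 $/kg
  option J: σ_y = 526.0 MPa, ρ = 3252 kg/m³, cost = 75.80 $/kg
  option R: σ_y = 501.0 MPa, ρ = 7980 kg/m³, cost = 3.200 $/kg
  option P: M = 236 kN·m per $
  option S: M = 45.8 kN·m per $
  option R: M = 19.6 kN·m per $
  option J: M = 2.13 kN·m per $
  option V: M = 1.58 kN·m per $
  option X: M = 0.266 kN·m per $
Option P has the largest M.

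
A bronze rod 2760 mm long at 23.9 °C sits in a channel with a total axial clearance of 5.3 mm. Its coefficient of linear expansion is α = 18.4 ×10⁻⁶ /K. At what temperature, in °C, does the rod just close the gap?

128 °C

α·L₀·ΔT = 5.3 mm ⇒ ΔT = 5.3 / (18.4×10⁻⁶ × 2760.0) = 104.4 K.
T = 23.9 + 104.4 = 128.3 °C.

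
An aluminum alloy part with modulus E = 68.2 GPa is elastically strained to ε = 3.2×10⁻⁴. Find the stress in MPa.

21.8 MPa

σ = E·ε = 68200 MPa × 3.2×10⁻⁴ = 21.8 MPa.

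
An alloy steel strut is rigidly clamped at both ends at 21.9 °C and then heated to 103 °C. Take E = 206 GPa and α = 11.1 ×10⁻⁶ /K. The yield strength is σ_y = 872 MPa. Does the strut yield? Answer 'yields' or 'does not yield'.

does not yield

ΔT = 81.10 K. Constrained thermal stress σ = E·α·ΔT = 206.0×10³ MPa × 11.1×10⁻⁶ × 81.10 = 185 MPa (compressive).
Compare to σ_y = 872 MPa: σ < σ_y, so it does not yield.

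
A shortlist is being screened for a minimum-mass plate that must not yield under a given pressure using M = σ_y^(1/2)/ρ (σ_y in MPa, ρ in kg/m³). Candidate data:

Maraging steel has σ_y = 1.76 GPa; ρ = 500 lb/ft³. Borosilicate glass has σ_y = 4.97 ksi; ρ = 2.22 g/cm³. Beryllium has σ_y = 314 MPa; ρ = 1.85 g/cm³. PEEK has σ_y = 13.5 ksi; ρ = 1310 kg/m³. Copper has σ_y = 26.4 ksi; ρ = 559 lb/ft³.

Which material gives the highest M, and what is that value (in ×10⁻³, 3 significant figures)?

In SI units:
  maraging steel: σ_y = 1760 MPa, ρ = 8009 kg/m³
  borosilicate glass: σ_y = 34.27 MPa, ρ = 2220 kg/m³
  beryllium: σ_y = 314.0 MPa, ρ = 1850 kg/m³
  PEEK: σ_y = 93.08 MPa, ρ = 1310 kg/m³
  copper: σ_y = 182.0 MPa, ρ = 8954 kg/m³
  beryllium: M = 9.58×10⁻³
  PEEK: M = 7.36×10⁻³
  maraging steel: M = 5.24×10⁻³
  borosilicate glass: M = 2.64×10⁻³
  copper: M = 1.51×10⁻³
The maximum is for beryllium.

beryllium, M = 9.58×10⁻³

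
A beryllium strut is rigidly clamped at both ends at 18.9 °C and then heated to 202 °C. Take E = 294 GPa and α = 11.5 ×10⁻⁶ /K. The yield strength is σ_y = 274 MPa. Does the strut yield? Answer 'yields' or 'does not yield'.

ΔT = 183.1 K. Constrained thermal stress σ = E·α·ΔT = 294.0×10³ MPa × 11.5×10⁻⁶ × 183.1 = 619 MPa (compressive).
Compare to σ_y = 274 MPa: σ ≥ σ_y, so it yields.

yields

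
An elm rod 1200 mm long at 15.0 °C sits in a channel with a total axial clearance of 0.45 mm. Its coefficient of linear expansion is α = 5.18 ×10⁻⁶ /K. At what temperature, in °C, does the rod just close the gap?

α·L₀·ΔT = 0.45 mm ⇒ ΔT = 0.45 / (5.18×10⁻⁶ × 1200.0) = 72.39 K.
T = 15.0 + 72.39 = 87.39 °C.

87.4 °C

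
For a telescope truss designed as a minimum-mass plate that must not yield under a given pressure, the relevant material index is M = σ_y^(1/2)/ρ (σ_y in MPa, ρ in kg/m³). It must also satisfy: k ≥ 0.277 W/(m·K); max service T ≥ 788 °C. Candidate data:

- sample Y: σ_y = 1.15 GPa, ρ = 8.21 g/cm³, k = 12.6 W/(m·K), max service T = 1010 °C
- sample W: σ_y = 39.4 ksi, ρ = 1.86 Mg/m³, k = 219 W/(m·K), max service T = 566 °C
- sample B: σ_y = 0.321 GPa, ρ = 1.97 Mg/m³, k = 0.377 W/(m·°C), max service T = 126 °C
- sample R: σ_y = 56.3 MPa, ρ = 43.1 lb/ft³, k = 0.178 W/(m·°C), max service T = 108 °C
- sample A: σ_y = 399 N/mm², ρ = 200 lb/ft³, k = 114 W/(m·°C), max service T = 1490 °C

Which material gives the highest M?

Screen on constraints: k ≥ 0.277 W/(m·K); max service T ≥ 788 °C. Survivors: sample Y, sample A.
After converting to SI:
  sample Y: σ_y = 1150 MPa, ρ = 8210 kg/m³
  sample A: σ_y = 399.0 MPa, ρ = 3204 kg/m³
  sample A: M = 6.23×10⁻³
  sample Y: M = 4.13×10⁻³
Highest index: sample A.

sample A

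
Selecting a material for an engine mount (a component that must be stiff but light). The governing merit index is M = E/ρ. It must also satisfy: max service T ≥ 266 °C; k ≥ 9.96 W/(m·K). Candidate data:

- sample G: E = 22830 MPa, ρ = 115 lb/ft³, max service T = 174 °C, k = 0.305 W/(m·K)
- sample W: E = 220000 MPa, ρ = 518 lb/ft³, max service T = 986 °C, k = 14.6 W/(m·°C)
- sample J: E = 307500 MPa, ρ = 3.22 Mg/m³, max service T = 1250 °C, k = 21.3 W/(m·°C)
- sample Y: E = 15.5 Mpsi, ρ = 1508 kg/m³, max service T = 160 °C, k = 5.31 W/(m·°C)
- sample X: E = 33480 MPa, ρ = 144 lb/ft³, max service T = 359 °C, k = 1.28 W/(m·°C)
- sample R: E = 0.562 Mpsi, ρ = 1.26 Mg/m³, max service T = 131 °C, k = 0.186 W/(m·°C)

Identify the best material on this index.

sample J

Screen on constraints: max service T ≥ 266 °C; k ≥ 9.96 W/(m·K). Survivors: sample W, sample J.
After converting to SI:
  sample W: E = 220.0 GPa, ρ = 8298 kg/m³
  sample J: E = 307.5 GPa, ρ = 3220 kg/m³
  sample J: M = 95.5 MN·m/kg
  sample W: M = 26.5 MN·m/kg
Sample J ranks first.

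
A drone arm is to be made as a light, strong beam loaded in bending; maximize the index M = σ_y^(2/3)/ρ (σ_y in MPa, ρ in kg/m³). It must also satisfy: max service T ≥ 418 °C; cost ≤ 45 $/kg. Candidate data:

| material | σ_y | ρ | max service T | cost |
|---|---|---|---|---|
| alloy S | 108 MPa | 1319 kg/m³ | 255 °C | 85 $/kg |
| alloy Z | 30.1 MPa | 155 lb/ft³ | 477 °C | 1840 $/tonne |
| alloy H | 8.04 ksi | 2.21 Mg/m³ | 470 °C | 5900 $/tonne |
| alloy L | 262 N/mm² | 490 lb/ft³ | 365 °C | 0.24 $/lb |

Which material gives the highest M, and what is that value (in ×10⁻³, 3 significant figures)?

Screen on constraints: max service T ≥ 418 °C; cost ≤ 45 $/kg. Survivors: alloy Z, alloy H.
Convert each candidate to consistent units, then evaluate M:
  alloy Z: σ_y = 30.10 MPa, ρ = 2483 kg/m³
  alloy H: σ_y = 55.43 MPa, ρ = 2210 kg/m³
  alloy H: M = 6.58×10⁻³
  alloy Z: M = 3.90×10⁻³
Alloy H ranks first.

alloy H, M = 6.58×10⁻³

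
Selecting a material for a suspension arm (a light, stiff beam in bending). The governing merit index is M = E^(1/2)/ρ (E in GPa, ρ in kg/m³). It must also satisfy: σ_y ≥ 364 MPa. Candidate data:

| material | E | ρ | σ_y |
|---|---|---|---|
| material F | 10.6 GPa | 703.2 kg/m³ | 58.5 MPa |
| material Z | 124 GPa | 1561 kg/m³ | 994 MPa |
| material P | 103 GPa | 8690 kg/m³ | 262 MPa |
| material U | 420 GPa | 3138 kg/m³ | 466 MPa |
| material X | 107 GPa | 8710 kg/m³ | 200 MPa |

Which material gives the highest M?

material Z

Screen on constraints: σ_y ≥ 364 MPa. Survivors: material Z, material U.
Evaluate M for each candidate:
  material Z: M = 7.13×10⁻³
  material U: M = 6.53×10⁻³
Material Z ranks first.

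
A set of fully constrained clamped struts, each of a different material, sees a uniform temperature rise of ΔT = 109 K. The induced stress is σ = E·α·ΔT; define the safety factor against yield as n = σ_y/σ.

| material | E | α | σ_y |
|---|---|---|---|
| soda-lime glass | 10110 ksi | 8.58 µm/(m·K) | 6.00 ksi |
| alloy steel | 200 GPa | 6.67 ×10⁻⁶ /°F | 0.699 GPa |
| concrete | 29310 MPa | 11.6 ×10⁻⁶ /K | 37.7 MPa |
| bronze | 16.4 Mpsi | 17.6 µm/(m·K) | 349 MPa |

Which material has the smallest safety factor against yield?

With everything in SI (GPa, ×10⁻⁶/K, MPa):
  soda-lime glass: E = 69.71, α = 8.58, σ_y = 41.37 → σ = 65.2 MPa, n = 0.635
  alloy steel: E = 200.0, α = 12.0, σ_y = 699.0 → σ = 262 MPa, n = 2.67
  concrete: E = 29.31, α = 11.6, σ_y = 37.70 → σ = 37.1 MPa, n = 1.02
  bronze: E = 113.1, α = 17.6, σ_y = 349.0 → σ = 217 MPa, n = 1.61
Soda-lime glass has the lowest safety factor, n = 0.635.

soda-lime glass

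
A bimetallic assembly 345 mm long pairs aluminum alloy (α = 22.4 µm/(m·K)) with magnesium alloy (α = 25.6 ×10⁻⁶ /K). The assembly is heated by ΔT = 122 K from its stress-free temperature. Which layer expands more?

magnesium alloy

α(aluminum alloy) = 22.4×10⁻⁶/K vs α(magnesium alloy) = 25.6×10⁻⁶/K.
Higher α expands more for the same ΔT: magnesium alloy.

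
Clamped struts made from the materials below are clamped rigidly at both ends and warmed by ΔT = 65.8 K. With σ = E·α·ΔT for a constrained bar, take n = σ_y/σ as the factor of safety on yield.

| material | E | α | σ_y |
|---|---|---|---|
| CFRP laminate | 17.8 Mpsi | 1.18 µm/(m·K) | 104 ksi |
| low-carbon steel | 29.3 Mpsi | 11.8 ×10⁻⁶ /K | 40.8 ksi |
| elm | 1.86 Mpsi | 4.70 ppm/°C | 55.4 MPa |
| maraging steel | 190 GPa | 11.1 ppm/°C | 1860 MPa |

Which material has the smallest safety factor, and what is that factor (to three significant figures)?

low-carbon steel, n = 1.79

In consistent units (E in GPa, α in ×10⁻⁶/K, σ_y in MPa):
  CFRP laminate: E = 122.7, α = 1.18, σ_y = 717.1 → σ = 9.53 MPa, n = 75.2
  low-carbon steel: E = 202.0, α = 11.8, σ_y = 281.3 → σ = 157 MPa, n = 1.79
  elm: E = 12.82, α = 4.70, σ_y = 55.40 → σ = 3.97 MPa, n = 14.0
  maraging steel: E = 190.0, α = 11.1, σ_y = 1860 → σ = 139 MPa, n = 13.4
Low-carbon steel has the lowest safety factor, n = 1.79.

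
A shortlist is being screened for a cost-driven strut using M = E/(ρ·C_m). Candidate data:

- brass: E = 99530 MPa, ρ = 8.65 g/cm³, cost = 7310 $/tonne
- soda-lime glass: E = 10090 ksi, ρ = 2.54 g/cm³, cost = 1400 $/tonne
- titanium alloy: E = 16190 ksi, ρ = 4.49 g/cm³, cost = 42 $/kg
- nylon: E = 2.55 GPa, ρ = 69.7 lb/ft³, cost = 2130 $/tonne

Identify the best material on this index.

soda-lime glass

In SI units:
  brass: E = 99.53 GPa, ρ = 8650 kg/m³, cost = 7.310 $/kg
  soda-lime glass: E = 69.57 GPa, ρ = 2540 kg/m³, cost = 1.400 $/kg
  titanium alloy: E = 111.6 GPa, ρ = 4490 kg/m³, cost = 42.00 $/kg
  nylon: E = 2.550 GPa, ρ = 1116 kg/m³, cost = 2.130 $/kg
  soda-lime glass: M = 19.6 MN·m per $
  brass: M = 1.57 MN·m per $
  nylon: M = 1.07 MN·m per $
  titanium alloy: M = 0.592 MN·m per $
Soda-lime glass has the largest M.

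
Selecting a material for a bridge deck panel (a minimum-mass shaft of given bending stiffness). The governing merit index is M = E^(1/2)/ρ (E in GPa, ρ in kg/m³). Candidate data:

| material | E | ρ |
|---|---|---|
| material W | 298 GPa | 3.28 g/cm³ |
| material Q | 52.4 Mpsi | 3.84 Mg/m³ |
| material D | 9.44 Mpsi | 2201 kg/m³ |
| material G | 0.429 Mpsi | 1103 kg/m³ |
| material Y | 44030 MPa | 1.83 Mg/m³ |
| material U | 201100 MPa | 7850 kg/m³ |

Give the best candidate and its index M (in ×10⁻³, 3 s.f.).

material W, M = 5.26×10⁻³

Putting every candidate on a common basis:
  material W: E = 298.0 GPa, ρ = 3280 kg/m³
  material Q: E = 361.3 GPa, ρ = 3840 kg/m³
  material D: E = 65.09 GPa, ρ = 2201 kg/m³
  material G: E = 2.958 GPa, ρ = 1103 kg/m³
  material Y: E = 44.03 GPa, ρ = 1830 kg/m³
  material U: E = 201.1 GPa, ρ = 7850 kg/m³
  material W: M = 5.26×10⁻³
  material Q: M = 4.95×10⁻³
  material D: M = 3.67×10⁻³
  material Y: M = 3.63×10⁻³
  material U: M = 1.81×10⁻³
  material G: M = 1.56×10⁻³
The maximum is for material W.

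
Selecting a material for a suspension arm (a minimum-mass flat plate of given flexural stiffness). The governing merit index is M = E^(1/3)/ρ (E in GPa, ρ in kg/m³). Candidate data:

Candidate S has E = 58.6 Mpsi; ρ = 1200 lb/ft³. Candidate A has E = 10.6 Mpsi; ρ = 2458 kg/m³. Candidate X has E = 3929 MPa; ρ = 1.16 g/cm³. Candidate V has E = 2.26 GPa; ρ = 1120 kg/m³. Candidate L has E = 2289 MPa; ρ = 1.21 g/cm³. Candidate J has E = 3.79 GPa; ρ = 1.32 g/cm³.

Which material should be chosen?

After converting to SI:
  candidate S: E = 404.0 GPa, ρ = 19220 kg/m³
  candidate A: E = 73.08 GPa, ρ = 2458 kg/m³
  candidate X: E = 3.929 GPa, ρ = 1160 kg/m³
  candidate V: E = 2.260 GPa, ρ = 1120 kg/m³
  candidate L: E = 2.289 GPa, ρ = 1210 kg/m³
  candidate J: E = 3.790 GPa, ρ = 1320 kg/m³
  candidate A: M = 1.70×10⁻³
  candidate X: M = 1.36×10⁻³
  candidate J: M = 1.18×10⁻³
  candidate V: M = 1.17×10⁻³
  candidate L: M = 1.09×10⁻³
  candidate S: M = 0.385×10⁻³
Highest index: candidate A.

candidate A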